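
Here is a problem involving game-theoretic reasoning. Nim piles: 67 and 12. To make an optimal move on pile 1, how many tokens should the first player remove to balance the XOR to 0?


Piles: 67 and 12
Current XOR: 67 XOR 12 = 79 (non-zero, so this is an N-position).
To make the XOR zero, we need to find a move that balances the piles.
For pile 1 (size 67): target = 67 XOR 79 = 12
We reduce pile 1 from 67 to 12.
Tokens removed: 67 - 12 = 55
Verification: 12 XOR 12 = 0

55


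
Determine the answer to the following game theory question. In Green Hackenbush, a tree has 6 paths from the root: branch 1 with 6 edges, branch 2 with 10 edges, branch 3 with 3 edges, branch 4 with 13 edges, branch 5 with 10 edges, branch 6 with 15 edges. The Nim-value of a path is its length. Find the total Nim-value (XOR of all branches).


The tree has 6 branches from the ground vertex.
In Green Hackenbush, the Nim-value of a simple path of length k is k.
Branch 1: length 6, Nim-value = 6
Branch 2: length 10, Nim-value = 10
Branch 3: length 3, Nim-value = 3
Branch 4: length 13, Nim-value = 13
Branch 5: length 10, Nim-value = 10
Branch 6: length 15, Nim-value = 15
Total Nim-value = XOR of all branch values:
0 XOR 6 = 6
6 XOR 10 = 12
12 XOR 3 = 15
15 XOR 13 = 2
2 XOR 10 = 8
8 XOR 15 = 7
Nim-value of the tree = 7

7


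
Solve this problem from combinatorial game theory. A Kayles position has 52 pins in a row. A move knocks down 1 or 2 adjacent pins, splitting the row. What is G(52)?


Kayles: a move removes 1 or 2 adjacent pins from a contiguous row.
Removing pins from a row of k leaves two independent rows (a, b) with a + b = k - 1 (one pin) or a + b = k - 2 (two pins); an end removal gives a = 0.
By Sprague-Grundy, G(k) = mex{ G(a) XOR G(b) } over all these splits. G(0) = 0.
G(1): splits (0,0):0^0=0 -> mex({0}) = 1
G(2): splits (0,1):0^1=1 (0,0):0^0=0 -> mex({0, 1}) = 2
G(3): splits (0,2):0^2=2 (1,1):1^1=0 (0,1):0^1=1 -> mex({0, 1, 2}) = 3
G(4): splits (0,3):0^3=3 (1,2):1^2=3 (0,2):0^2=2 (1,1):1^1=0 -> mex({0, 2, 3}) = 1
G(5): splits (0,4):0^1=1 (1,3):1^3=2 (2,2):2^2=0 (0,3):0^3=3 (1,2):1^2=3 -> mex({0, 1, 2, 3}) = 4
G(6) = mex({0, 1, 2, 4}) = 3
G(7) = mex({0, 1, 3, 4, 5}) = 2
G(8) = mex({0, 2, 3, 5, 6}) = 1
G(9) = mex({0, 1, 2, 3, 6, 7}) = 4
G(10) = mex({0, 1, 3, 4, 5, 7}) = 2
G(11) = mex({0, 1, 2, 3, 4, 5}) = 6
G(12) = mex({0, 1, 2, 3, 5, 6, 7}) = 4
G(13) = mex({0, 2, 3, 4, 6, 7}) = 1
G(14) = mex({0, 1, 4, 5, 6, 7}) = 2
G(15) = mex({0, 1, 2, 3, 4, 5, 6}) = 7
G(16) = mex({0, 2, 3, 5, 6, 7}) = 1
G(17) = mex({0, 1, 2, 3, 5, 6, 7}) = 4
G(18) = mex({0, 1, 2, 4, 5, 6}) = 3
G(19) = mex({0, 1, 3, 4, 5, 7}) = 2
G(20) = mex({0, 2, 3, 4, 5, 6, 7}) = 1
G(21) = mex({0, 1, 2, 3, 5, 6, 7}) = 4
G(22) = mex({0, 1, 2, 3, 4, 5, 7}) = 6
G(23) = mex({0, 1, 2, 3, 4, 5, 6}) = 7
G(24) = mex({0, 1, 2, 3, 5, 6, 7}) = 4
G(25) = mex({0, 2, 3, 4, 6, 7}) = 1
G(26) = mex({0, 1, 3, 4, 5, 6, 7}) = 2
G(27) = mex({0, 1, 2, 3, 4, 5, 6, 7}) = 8
G(28) = mex({0, 1, 2, 3, 4, 6, 7, 8}) = 5
G(29) = mex({0, 1, 2, 3, 5, 6, 7, 8, 9}) = 4
G(30) = mex({0, 1, 2, 3, 4, 5, 6, 9, 10}) = 7
G(31) = mex({0, 1, 3, 4, 5, 7, 10, 11}) = 2
G(32) = mex({0, 2, 3, 4, 5, 6, 7, 9, 11}) = 1
G(33) = mex({0, 1, 2, 3, 4, 5, 6, 7, 9, 12}) = 8
G(34) = mex({0, 1, 2, 3, 4, 5, 7, 8, 11, 12}) = 6
G(35) = mex({0, 1, 2, 3, 4, 5, 6, 8, 9, 10, 11}) = 7
G(36) = mex({0, 1, 2, 3, 5, 6, 7, 9, 10}) = 4
G(37) = mex({0, 2, 3, 4, 6, 7, 9, 10, 11, 12}) = 1
G(38) = mex({0, 1, 3, 4, 5, 6, 7, 9, 10, 11, 12}) = 2
G(39) = mex({0, 1, 2, 4, 5, 6, 7, 9, 10, 12, 14}) = 3
G(40) = mex({0, 2, 3, 4, 6, 7, 11, 12, 14}) = 1
G(41) = mex({0, 1, 2, 3, 5, 6, 7, 9, 10, 11, 12}) = 4
G(42) = mex({0, 1, 2, 3, 4, 5, 6, 9, 10}) = 7
G(43) = mex({0, 1, 3, 4, 5, 7, 9, 10, 12, 15}) = 2
G(44) = mex({0, 2, 3, 4, 5, 6, 7, 9, 10, 12, 15}) = 1
G(45) = mex({0, 1, 2, 3, 4, 5, 6, 7, 9, 10, 12, 14}) = 8
G(46) = mex({0, 1, 3, 4, 5, 7, 8, 11, 12, 14}) = 2
G(47) = mex({0, 1, 2, 3, 4, 5, 6, 8, 9, 10, 11, 12}) = 7
G(48) = mex({0, 1, 2, 3, 5, 6, 7, 9, 10}) = 4
G(49) = mex({0, 2, 3, 4, 6, 7, 9, 10, 11, 12, 15}) = 1
G(50) = mex({0, 1, 4, 5, 6, 7, 9, 11, 12, 14, 15}) = 2
G(51) = mex({0, 1, 2, 3, 4, 5, 6, 7, 9, 12, 14, 15}) = 8
G(52) = mex({0, 2, 3, 4, 5, 6, 7, 8, 11, 12, 15}) = 1
Therefore G(52) = 1.

1


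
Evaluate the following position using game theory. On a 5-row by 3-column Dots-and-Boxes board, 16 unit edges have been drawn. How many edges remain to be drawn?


Grid: 5 x 3 boxes, i.e. 6 rows and 4 columns of dots.
Horizontal edges: (rows + 1) * cols = 6 * 3 = 18
Vertical edges: rows * (cols + 1) = 5 * 4 = 20
Total edges: 18 + 20 = 38
Edges drawn: 16
Remaining: 38 - 16 = 22

22


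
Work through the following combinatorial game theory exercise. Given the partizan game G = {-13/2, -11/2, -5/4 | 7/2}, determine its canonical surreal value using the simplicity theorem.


Left options: {-13/2, -11/2, -5/4}, max = -5/4
Right options: {7/2}, min = 7/2
All options are numbers and max(Left) < min(Right), so by the simplicity theorem the value is the simplest (earliest-born) number strictly between -5/4 and 7/2.
Integers -1 through 3 all lie strictly between -5/4 and 7/2.
Among integers, the simplest (lowest birthday = smallest |n|; 0 is born on day 0, +-n on day n) is 0.
No non-integer in the interval can be simpler: if x is a non-integer in the interval, then floor(x) or ceil(x) also lies in the interval (the interval contains an integer), and both are proper prefixes of x's sign expansion, i.e. born earlier. So the game value is 0.
Game value = 0

0


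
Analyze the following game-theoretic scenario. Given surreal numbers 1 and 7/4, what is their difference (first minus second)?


x = 1, y = 7/4
Converting to common denominator: 4
x = 4/4, y = 7/4
x - y = 1 - 7/4 = -3/4

-3/4


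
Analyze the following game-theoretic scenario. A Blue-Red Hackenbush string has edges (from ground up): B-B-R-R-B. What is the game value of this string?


Edges (from ground): B-B-R-R-B
By Berlekamp's sign-expansion rule, a Blue-Red Hackenbush stalk has the value of the surreal number whose sign sequence is the edge sequence with B -> + and R -> -.
Sign sequence: ++--+
Trace the sign expansion in the surreal number tree, starting from 0:
Edge 1: B (sign +) -> bounds (0, +inf), value = 1
Edge 2: B (sign +) -> bounds (1, +inf), value = 2
Edge 3: R (sign -) -> bounds (1, 2), value = 3/2
Edge 4: R (sign -) -> bounds (1, 3/2), value = 5/4
Edge 5: B (sign +) -> bounds (5/4, 3/2), value = 11/8
Game value = 11/8

11/8


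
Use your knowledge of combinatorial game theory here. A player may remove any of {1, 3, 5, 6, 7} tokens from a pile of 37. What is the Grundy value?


The subtraction set is S = {1, 3, 5, 6, 7}.
G(k) = mex{ G(k - s) : s in S, s <= k }. We compute iteratively: G(0) = 0.
G(1) = mex({0}) = 1
G(2) = mex({1}) = 0
G(3) = mex({0}) = 1
G(4) = mex({1}) = 0
G(5) = mex({0}) = 1
G(6) = mex({0, 1}) = 2
G(7) = mex({0, 1, 2}) = 3
G(8) = mex({0, 1, 3}) = 2
G(9) = mex({0, 1, 2}) = 3
G(10) = mex({0, 1, 3}) = 2
G(11) = mex({0, 1, 2}) = 3
G(12) = mex({1, 2, 3}) = 0
G(13) = mex({0, 2, 3}) = 1
G(14) = mex({1, 2, 3}) = 0
G(15) = mex({0, 2, 3}) = 1
G(16) = mex({1, 2, 3}) = 0
G(17) = mex({0, 2, 3}) = 1
G(18) = mex({0, 1, 3}) = 2
Observe that G(12)..G(18) = 0, 1, 0, 1, 0, 1, 2 repeats G(0)..G(6) = 0, 1, 0, 1, 0, 1, 2.
For k >= max(S) = 7, G(k) is determined by the previous 7 values G(k-7)..G(k-1); a window of 7 consecutive values has recurred shifted by 12, so by induction G(k + 12) = G(k) for all k >= 0: the sequence is periodic from the start with period 12.
One period: G(0..11) = 0, 1, 0, 1, 0, 1, 2, 3, 2, 3, 2, 3.
37 mod 12 = 1, so G(37) = G(1) = 1.

1


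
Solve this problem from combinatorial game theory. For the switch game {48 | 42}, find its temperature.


The game is {48 | 42}, a switch {a | b} with numbers a > b.
Cooling {a | b} by t gives {a - t | b + t}, which stops being hot when a - t = b + t, i.e. at t = (a - b)/2. So the temperature of a switch is (a - b)/2.
Temperature = (Left option - Right option) / 2
= (48 - (42)) / 2
= 6 / 2
= 3

3


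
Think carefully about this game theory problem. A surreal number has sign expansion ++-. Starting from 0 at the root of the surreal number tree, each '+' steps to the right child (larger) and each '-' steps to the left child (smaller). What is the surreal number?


Sign expansion: ++-
Rule: track bounds (lo, hi), initially (-inf, +inf). On '+', the current value becomes lo and we move to the simplest number in (value, hi): value + 1 if hi = +inf, otherwise the midpoint (value + hi)/2. On '-', the current value becomes hi and we move to value - 1 if lo = -inf, otherwise the midpoint (lo + value)/2.
Start at 0.
Step 1: sign = +, move right. Bounds: (0, +inf). Value = 1
Step 2: sign = +, move right. Bounds: (1, +inf). Value = 2
Step 3: sign = -, move left. Bounds: (1, 2). Value = 3/2
The surreal number with sign expansion ++- is 3/2.

3/2


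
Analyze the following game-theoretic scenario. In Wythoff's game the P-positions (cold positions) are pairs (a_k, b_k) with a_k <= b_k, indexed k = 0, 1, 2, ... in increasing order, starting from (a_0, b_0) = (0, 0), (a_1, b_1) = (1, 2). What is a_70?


By Wythoff's theorem, a_k = floor(k * phi) and b_k = floor(k * phi^2) = a_k + k, where phi = (1 + sqrt(5))/2 is the golden ratio.
phi = (1 + sqrt(5))/2 = 1.618034
k = 70
k * phi = 70 * 1.618034 = 113.262379
a_70 = floor(k * phi) = 113

113


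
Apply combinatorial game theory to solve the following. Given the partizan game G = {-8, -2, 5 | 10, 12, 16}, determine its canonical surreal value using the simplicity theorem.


Left options: {-8, -2, 5}, max = 5
Right options: {10, 12, 16}, min = 10
All options are numbers and max(Left) < min(Right), so by the simplicity theorem the value is the simplest (earliest-born) number strictly between 5 and 10.
Integers 6 through 9 all lie strictly between 5 and 10.
Among integers, the simplest (lowest birthday = smallest |n|; 0 is born on day 0, +-n on day n) is 6.
No non-integer in the interval can be simpler: if x is a non-integer in the interval, then floor(x) or ceil(x) also lies in the interval (the interval contains an integer), and both are proper prefixes of x's sign expansion, i.e. born earlier. So the game value is 6.
Game value = 6

6


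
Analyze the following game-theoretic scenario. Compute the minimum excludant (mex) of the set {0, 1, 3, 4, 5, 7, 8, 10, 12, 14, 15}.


Set = {0, 1, 3, 4, 5, 7, 8, 10, 12, 14, 15}
0 is in the set.
1 is in the set.
2 is NOT in the set. This is the mex.
mex = 2

2


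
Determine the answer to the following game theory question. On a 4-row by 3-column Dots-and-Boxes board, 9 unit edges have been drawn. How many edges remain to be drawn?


Grid: 4 x 3 boxes, i.e. 5 rows and 4 columns of dots.
Horizontal edges: (rows + 1) * cols = 5 * 3 = 15
Vertical edges: rows * (cols + 1) = 4 * 4 = 16
Total edges: 15 + 16 = 31
Edges drawn: 9
Remaining: 31 - 9 = 22

22


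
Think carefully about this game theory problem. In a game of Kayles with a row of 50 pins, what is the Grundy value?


Kayles: a move removes 1 or 2 adjacent pins from a contiguous row.
Removing pins from a row of k leaves two independent rows (a, b) with a + b = k - 1 (one pin) or a + b = k - 2 (two pins); an end removal gives a = 0.
By Sprague-Grundy, G(k) = mex{ G(a) XOR G(b) } over all these splits. G(0) = 0.
G(1): splits (0,0):0^0=0 -> mex({0}) = 1
G(2): splits (0,1):0^1=1 (0,0):0^0=0 -> mex({0, 1}) = 2
G(3): splits (0,2):0^2=2 (1,1):1^1=0 (0,1):0^1=1 -> mex({0, 1, 2}) = 3
G(4): splits (0,3):0^3=3 (1,2):1^2=3 (0,2):0^2=2 (1,1):1^1=0 -> mex({0, 2, 3}) = 1
G(5): splits (0,4):0^1=1 (1,3):1^3=2 (2,2):2^2=0 (0,3):0^3=3 (1,2):1^2=3 -> mex({0, 1, 2, 3}) = 4
G(6) = mex({0, 1, 2, 4}) = 3
G(7) = mex({0, 1, 3, 4, 5}) = 2
G(8) = mex({0, 2, 3, 5, 6}) = 1
G(9) = mex({0, 1, 2, 3, 6, 7}) = 4
G(10) = mex({0, 1, 3, 4, 5, 7}) = 2
G(11) = mex({0, 1, 2, 3, 4, 5}) = 6
G(12) = mex({0, 1, 2, 3, 5, 6, 7}) = 4
G(13) = mex({0, 2, 3, 4, 6, 7}) = 1
G(14) = mex({0, 1, 4, 5, 6, 7}) = 2
G(15) = mex({0, 1, 2, 3, 4, 5, 6}) = 7
G(16) = mex({0, 2, 3, 5, 6, 7}) = 1
G(17) = mex({0, 1, 2, 3, 5, 6, 7}) = 4
G(18) = mex({0, 1, 2, 4, 5, 6}) = 3
G(19) = mex({0, 1, 3, 4, 5, 7}) = 2
G(20) = mex({0, 2, 3, 4, 5, 6, 7}) = 1
G(21) = mex({0, 1, 2, 3, 5, 6, 7}) = 4
G(22) = mex({0, 1, 2, 3, 4, 5, 7}) = 6
G(23) = mex({0, 1, 2, 3, 4, 5, 6}) = 7
G(24) = mex({0, 1, 2, 3, 5, 6, 7}) = 4
G(25) = mex({0, 2, 3, 4, 6, 7}) = 1
G(26) = mex({0, 1, 3, 4, 5, 6, 7}) = 2
G(27) = mex({0, 1, 2, 3, 4, 5, 6, 7}) = 8
G(28) = mex({0, 1, 2, 3, 4, 6, 7, 8}) = 5
G(29) = mex({0, 1, 2, 3, 5, 6, 7, 8, 9}) = 4
G(30) = mex({0, 1, 2, 3, 4, 5, 6, 9, 10}) = 7
G(31) = mex({0, 1, 3, 4, 5, 7, 10, 11}) = 2
G(32) = mex({0, 2, 3, 4, 5, 6, 7, 9, 11}) = 1
G(33) = mex({0, 1, 2, 3, 4, 5, 6, 7, 9, 12}) = 8
G(34) = mex({0, 1, 2, 3, 4, 5, 7, 8, 11, 12}) = 6
G(35) = mex({0, 1, 2, 3, 4, 5, 6, 8, 9, 10, 11}) = 7
G(36) = mex({0, 1, 2, 3, 5, 6, 7, 9, 10}) = 4
G(37) = mex({0, 2, 3, 4, 6, 7, 9, 10, 11, 12}) = 1
G(38) = mex({0, 1, 3, 4, 5, 6, 7, 9, 10, 11, 12}) = 2
G(39) = mex({0, 1, 2, 4, 5, 6, 7, 9, 10, 12, 14}) = 3
G(40) = mex({0, 2, 3, 4, 6, 7, 11, 12, 14}) = 1
G(41) = mex({0, 1, 2, 3, 5, 6, 7, 9, 10, 11, 12}) = 4
G(42) = mex({0, 1, 2, 3, 4, 5, 6, 9, 10}) = 7
G(43) = mex({0, 1, 3, 4, 5, 7, 9, 10, 12, 15}) = 2
G(44) = mex({0, 2, 3, 4, 5, 6, 7, 9, 10, 12, 15}) = 1
G(45) = mex({0, 1, 2, 3, 4, 5, 6, 7, 9, 10, 12, 14}) = 8
G(46) = mex({0, 1, 3, 4, 5, 7, 8, 11, 12, 14}) = 2
G(47) = mex({0, 1, 2, 3, 4, 5, 6, 8, 9, 10, 11, 12}) = 7
G(48) = mex({0, 1, 2, 3, 5, 6, 7, 9, 10}) = 4
G(49) = mex({0, 2, 3, 4, 6, 7, 9, 10, 11, 12, 15}) = 1
G(50) = mex({0, 1, 4, 5, 6, 7, 9, 11, 12, 14, 15}) = 2
Therefore G(50) = 2.

2


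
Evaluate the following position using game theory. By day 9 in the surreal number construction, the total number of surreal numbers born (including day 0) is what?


Day 0: {|} = 0 is born. Count = 1.
Day n: the number of surreal numbers born by day n is 2^(n+1) - 1.
By day 0: 2^1 - 1 = 1
By day 1: 2^2 - 1 = 3
By day 2: 2^3 - 1 = 7
By day 3: 2^4 - 1 = 15
By day 4: 2^5 - 1 = 31
By day 5: 2^6 - 1 = 63
By day 6: 2^7 - 1 = 127
By day 7: 2^8 - 1 = 255
By day 8: 2^9 - 1 = 511
By day 9: 2^10 - 1 = 1023
By day 9: 1023 surreal numbers.

1023


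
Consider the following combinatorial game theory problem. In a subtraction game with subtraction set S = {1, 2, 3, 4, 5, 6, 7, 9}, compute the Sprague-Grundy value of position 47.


The subtraction set is S = {1, 2, 3, 4, 5, 6, 7, 9}.
G(k) = mex{ G(k - s) : s in S, s <= k }. We compute iteratively: G(0) = 0.
G(1) = mex({0}) = 1
G(2) = mex({0, 1}) = 2
G(3) = mex({0, 1, 2}) = 3
G(4) = mex({0, 1, 2, 3}) = 4
G(5) = mex({0, 1, 2, 3, 4}) = 5
G(6) = mex({0, 1, 2, 3, 4, 5}) = 6
G(7) = mex({0, 1, 2, 3, 4, 5, 6}) = 7
G(8) = mex({1, 2, 3, 4, 5, 6, 7}) = 0
G(9) = mex({0, 2, 3, 4, 5, 6, 7}) = 1
G(10) = mex({0, 1, 3, 4, 5, 6, 7}) = 2
G(11) = mex({0, 1, 2, 4, 5, 6, 7}) = 3
G(12) = mex({0, 1, 2, 3, 5, 6, 7}) = 4
G(13) = mex({0, 1, 2, 3, 4, 6, 7}) = 5
G(14) = mex({0, 1, 2, 3, 4, 5, 7}) = 6
G(15) = mex({0, 1, 2, 3, 4, 5, 6}) = 7
G(16) = mex({1, 2, 3, 4, 5, 6, 7}) = 0
Observe that G(8)..G(16) = 0, 1, 2, 3, 4, 5, 6, 7, 0 repeats G(0)..G(8) = 0, 1, 2, 3, 4, 5, 6, 7, 0.
For k >= max(S) = 9, G(k) is determined by the previous 9 values G(k-9)..G(k-1); a window of 9 consecutive values has recurred shifted by 8, so by induction G(k + 8) = G(k) for all k >= 0: the sequence is periodic from the start with period 8.
One period: G(0..7) = 0, 1, 2, 3, 4, 5, 6, 7.
47 mod 8 = 7, so G(47) = G(7) = 7.

7


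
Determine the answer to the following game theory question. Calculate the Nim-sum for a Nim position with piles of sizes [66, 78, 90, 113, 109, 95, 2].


We need the XOR (exclusive or) of all pile sizes.
After XOR-ing pile 1 (size 66): 0 XOR 66 = 66
After XOR-ing pile 2 (size 78): 66 XOR 78 = 12
After XOR-ing pile 3 (size 90): 12 XOR 90 = 86
After XOR-ing pile 4 (size 113): 86 XOR 113 = 39
After XOR-ing pile 5 (size 109): 39 XOR 109 = 74
After XOR-ing pile 6 (size 95): 74 XOR 95 = 21
After XOR-ing pile 7 (size 2): 21 XOR 2 = 23
The Nim-value of this position is 23.

23


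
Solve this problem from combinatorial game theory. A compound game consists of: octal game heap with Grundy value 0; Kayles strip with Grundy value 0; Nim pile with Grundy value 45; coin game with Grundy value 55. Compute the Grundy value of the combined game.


By the Sprague-Grundy theorem, the Grundy value of a sum of games is the XOR of individual Grundy values.
octal game heap: Grundy value = 0. Running XOR: 0 XOR 0 = 0
Kayles strip: Grundy value = 0. Running XOR: 0 XOR 0 = 0
Nim pile: Grundy value = 45. Running XOR: 0 XOR 45 = 45
coin game: Grundy value = 55. Running XOR: 45 XOR 55 = 26
The combined Grundy value is 26.

26


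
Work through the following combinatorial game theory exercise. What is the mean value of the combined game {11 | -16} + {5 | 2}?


G1 = {11 | -16}, G2 = {5 | 2}
Each is a switch {a | b} with numbers a > b; its mean value is (a + b)/2, and mean value is additive over game sums: m(G1 + G2) = m(G1) + m(G2).
Mean of G1 = (11 + (-16))/2 = -5/2 = -5/2
Mean of G2 = (5 + (2))/2 = 7/2 = 7/2
Mean of G1 + G2 = -5/2 + 7/2 = 1

1


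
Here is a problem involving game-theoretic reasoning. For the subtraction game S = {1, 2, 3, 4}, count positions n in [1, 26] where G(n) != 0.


Subtraction set S = {1, 2, 3, 4}, so G(n) = n mod 5.
G(n) = 0 when n is a multiple of 5.
Multiples of 5 in [1, 26]: 5
N-positions (nonzero Grundy) = 26 - 5 = 21

21


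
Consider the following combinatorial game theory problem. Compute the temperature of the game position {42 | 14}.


The game is {42 | 14}, a switch {a | b} with numbers a > b.
Cooling {a | b} by t gives {a - t | b + t}, which stops being hot when a - t = b + t, i.e. at t = (a - b)/2. So the temperature of a switch is (a - b)/2.
Temperature = (Left option - Right option) / 2
= (42 - (14)) / 2
= 28 / 2
= 14

14


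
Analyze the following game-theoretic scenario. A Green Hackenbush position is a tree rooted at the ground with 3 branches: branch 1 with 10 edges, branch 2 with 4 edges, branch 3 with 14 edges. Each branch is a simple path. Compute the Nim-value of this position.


The tree has 3 branches from the ground vertex.
In Green Hackenbush, the Nim-value of a simple path of length k is k.
Branch 1: length 10, Nim-value = 10
Branch 2: length 4, Nim-value = 4
Branch 3: length 14, Nim-value = 14
Total Nim-value = XOR of all branch values:
0 XOR 10 = 10
10 XOR 4 = 14
14 XOR 14 = 0
Nim-value of the tree = 0

0


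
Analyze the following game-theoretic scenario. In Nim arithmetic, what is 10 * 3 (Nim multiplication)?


Nim multiplication is bilinear over XOR: (u XOR v) * w = (u*w) XOR (v*w).
So we split each operand into its bit components and XOR the pairwise Nim products.
10 = 2 + 8 (as XOR of powers of 2).
3 = 1 + 2 (as XOR of powers of 2).
Using the standard Nim-product table on single bits:
  2*2 = 3,   2*4 = 8,   2*8 = 12,
  4*4 = 6,   4*8 = 11,  8*8 = 13,
and  1*x = x (identity), k*l = l*k (commutative).
Pairwise Nim products:
  2 * 1 = 2
  2 * 2 = 3
  8 * 1 = 8
  8 * 2 = 12
XOR them: 2 XOR 3 XOR 8 XOR 12 = 5.
Result: 10 * 3 = 5 (in Nim).

5


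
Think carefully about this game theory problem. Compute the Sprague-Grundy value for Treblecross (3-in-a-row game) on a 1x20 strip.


Treblecross: place X on empty cells; 3-in-a-row wins.
Playing within two cells of an existing X lets the opponent win at once, so sensible play treats the cells i-2..i+2 around each X as dead. The player left with no safe cell loses, so this is a normal-play take-away game on strips of safe cells.
Placing X at cell i (0-indexed) of a strip of k safe cells leaves independent strips of sizes max(0, i-2) and max(0, k-i-3). Hence G(k) = mex{ G(max(0,i-2)) XOR G(max(0,k-i-3)) : 0 <= i < k }, with G(0) = 0.
G(1): splits (0,0):0^0=0 -> mex({0}) = 1
G(2): splits (0,0):0^0=0 -> mex({0}) = 1
G(3): splits (0,0):0^0=0 -> mex({0}) = 1
G(4): splits (0,1):0^1=1 (0,0):0^0=0 -> mex({0, 1}) = 2
G(5): splits (0,2):0^1=1 (0,1):0^1=1 (0,0):0^0=0 -> mex({0, 1}) = 2
G(6) = mex({1}) = 0
G(7) = mex({0, 1, 2}) = 3
G(8) = mex({0, 1, 2}) = 3
G(9) = mex({0, 2}) = 1
G(10) = mex({0, 2, 3}) = 1
G(11) = mex({0, 3}) = 1
G(12) = mex({1, 3}) = 0
G(13) = mex({0, 1, 2, 3}) = 4
G(14) = mex({0, 1, 2}) = 3
G(15) = mex({0, 1, 2}) = 3
G(16) = mex({0, 1, 2, 4}) = 3
G(17) = mex({0, 1, 3, 4}) = 2
G(18) = mex({0, 1, 3, 4}) = 2
G(19) = mex({0, 1, 3, 5}) = 2
G(20) = mex({0, 1, 2, 3, 5}) = 4
Therefore G(20) = 4.

4


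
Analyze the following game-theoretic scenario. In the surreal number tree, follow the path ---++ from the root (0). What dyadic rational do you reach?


Sign expansion: ---++
Rule: track bounds (lo, hi), initially (-inf, +inf). On '+', the current value becomes lo and we move to the simplest number in (value, hi): value + 1 if hi = +inf, otherwise the midpoint (value + hi)/2. On '-', the current value becomes hi and we move to value - 1 if lo = -inf, otherwise the midpoint (lo + value)/2.
Start at 0.
Step 1: sign = -, move left. Bounds: (-inf, 0). Value = -1
Step 2: sign = -, move left. Bounds: (-inf, -1). Value = -2
Step 3: sign = -, move left. Bounds: (-inf, -2). Value = -3
Step 4: sign = +, move right. Bounds: (-3, -2). Value = -5/2
Step 5: sign = +, move right. Bounds: (-5/2, -2). Value = -9/4
The surreal number with sign expansion ---++ is -9/4.

-9/4


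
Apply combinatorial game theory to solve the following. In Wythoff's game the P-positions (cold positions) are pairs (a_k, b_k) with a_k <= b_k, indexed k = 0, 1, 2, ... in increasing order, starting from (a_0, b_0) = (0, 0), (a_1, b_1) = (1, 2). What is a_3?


By Wythoff's theorem, a_k = floor(k * phi) and b_k = floor(k * phi^2) = a_k + k, where phi = (1 + sqrt(5))/2 is the golden ratio.
phi = (1 + sqrt(5))/2 = 1.618034
k = 3
k * phi = 3 * 1.618034 = 4.854102
a_3 = floor(k * phi) = 4

4


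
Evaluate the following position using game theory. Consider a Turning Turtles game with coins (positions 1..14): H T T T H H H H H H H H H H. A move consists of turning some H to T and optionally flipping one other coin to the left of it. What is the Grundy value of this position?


Coins: H T T T H H H H H H H H H H
Key fact: a single head at position k behaves exactly like a Nim heap of size k (turning it to T and optionally flipping a coin at j < k corresponds to moving the heap from k to j, or to 0), and heads combine as a disjunctive sum (two heads at the same place would cancel, matching j XOR j = 0). So the Nim-value is the XOR of the 1-indexed positions of the heads.
Face-up positions (1-indexed): [1, 5, 6, 7, 8, 9, 10, 11, 12, 13, 14]
XOR 0 with 1: 0 XOR 1 = 1
XOR 1 with 5: 1 XOR 5 = 4
XOR 4 with 6: 4 XOR 6 = 2
XOR 2 with 7: 2 XOR 7 = 5
XOR 5 with 8: 5 XOR 8 = 13
XOR 13 with 9: 13 XOR 9 = 4
XOR 4 with 10: 4 XOR 10 = 14
XOR 14 with 11: 14 XOR 11 = 5
XOR 5 with 12: 5 XOR 12 = 9
XOR 9 with 13: 9 XOR 13 = 4
XOR 4 with 14: 4 XOR 14 = 10
Nim-value = 10

10


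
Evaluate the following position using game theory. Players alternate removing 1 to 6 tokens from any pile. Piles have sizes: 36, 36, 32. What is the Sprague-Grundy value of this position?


Subtraction set: {1, 2, 3, 4, 5, 6}
For this subtraction set, G(n) = n mod 7 (period = max + 1 = 7).
Pile 1 (size 36): G(36) = 36 mod 7 = 1
Pile 2 (size 36): G(36) = 36 mod 7 = 1
Pile 3 (size 32): G(32) = 32 mod 7 = 4
Total Grundy value = XOR of all: 1 XOR 1 XOR 4 = 4

4


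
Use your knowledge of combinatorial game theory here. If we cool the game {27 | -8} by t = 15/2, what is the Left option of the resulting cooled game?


Original game: {27 | -8} (a switch {a | b} with a > b).
Cooling by t (for t below the temperature (a - b)/2 = 35/2) taxes each move by t: {a | b} cooled by t is {a - t | b + t}.
Cooling amount: t = 15/2
Cooled Left option: 27 - 15/2 = 39/2
Cooled Right option: -8 + 15/2 = -1/2
Cooled game: {39/2 | -1/2}
Left option = 39/2

39/2


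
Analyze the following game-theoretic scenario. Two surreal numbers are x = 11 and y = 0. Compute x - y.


x = 11, y = 0
x - y = 11 - 0 = 11

11


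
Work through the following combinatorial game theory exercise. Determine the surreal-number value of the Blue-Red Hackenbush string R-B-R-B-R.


Edges (from ground): R-B-R-B-R
By Berlekamp's sign-expansion rule, a Blue-Red Hackenbush stalk has the value of the surreal number whose sign sequence is the edge sequence with B -> + and R -> -.
Sign sequence: -+-+-
Trace the sign expansion in the surreal number tree, starting from 0:
Edge 1: R (sign -) -> bounds (-inf, 0), value = -1
Edge 2: B (sign +) -> bounds (-1, 0), value = -1/2
Edge 3: R (sign -) -> bounds (-1, -1/2), value = -3/4
Edge 4: B (sign +) -> bounds (-3/4, -1/2), value = -5/8
Edge 5: R (sign -) -> bounds (-3/4, -5/8), value = -11/16
Game value = -11/16

-11/16


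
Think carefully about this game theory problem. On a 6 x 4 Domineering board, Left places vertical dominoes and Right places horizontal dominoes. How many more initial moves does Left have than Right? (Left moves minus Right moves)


Board is 6 x 4 (rows x cols).
Left (vertical) placements: (rows-1) * cols = 5 * 4 = 20
Right (horizontal) placements: rows * (cols-1) = 6 * 3 = 18
Advantage = Left - Right = 20 - 18 = 2

2


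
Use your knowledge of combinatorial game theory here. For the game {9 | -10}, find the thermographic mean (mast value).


Game = {9 | -10}, a switch {a | b} with numbers a > b.
Its thermograph has left wall a - t and right wall b + t, which meet at t = (a - b)/2, where both equal (a + b)/2. So the mast (mean value) is at (a + b)/2.
Mean = (9 + (-10))/2 = -1/2 = -1/2

-1/2


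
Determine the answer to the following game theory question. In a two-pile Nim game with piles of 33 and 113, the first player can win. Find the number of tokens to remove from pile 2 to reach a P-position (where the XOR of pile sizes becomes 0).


Piles: 33 and 113
Current XOR: 33 XOR 113 = 80 (non-zero, so this is an N-position).
To make the XOR zero, we need to find a move that balances the piles.
For pile 2 (size 113): target = 113 XOR 80 = 33
We reduce pile 2 from 113 to 33.
Tokens removed: 113 - 33 = 80
Verification: 33 XOR 33 = 0

80


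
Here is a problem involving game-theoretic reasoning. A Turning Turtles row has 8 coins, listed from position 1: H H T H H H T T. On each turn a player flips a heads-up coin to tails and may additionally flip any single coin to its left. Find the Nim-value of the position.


Coins: H H T H H H T T
Key fact: a single head at position k behaves exactly like a Nim heap of size k (turning it to T and optionally flipping a coin at j < k corresponds to moving the heap from k to j, or to 0), and heads combine as a disjunctive sum (two heads at the same place would cancel, matching j XOR j = 0). So the Nim-value is the XOR of the 1-indexed positions of the heads.
Face-up positions (1-indexed): [1, 2, 4, 5, 6]
XOR 0 with 1: 0 XOR 1 = 1
XOR 1 with 2: 1 XOR 2 = 3
XOR 3 with 4: 3 XOR 4 = 7
XOR 7 with 5: 7 XOR 5 = 2
XOR 2 with 6: 2 XOR 6 = 4
Nim-value = 4

4


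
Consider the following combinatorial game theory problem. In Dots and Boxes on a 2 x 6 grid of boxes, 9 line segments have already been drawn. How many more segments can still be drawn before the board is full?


Grid: 2 x 6 boxes, i.e. 3 rows and 7 columns of dots.
Horizontal edges: (rows + 1) * cols = 3 * 6 = 18
Vertical edges: rows * (cols + 1) = 2 * 7 = 14
Total edges: 18 + 14 = 32
Edges drawn: 9
Remaining: 32 - 9 = 23

23


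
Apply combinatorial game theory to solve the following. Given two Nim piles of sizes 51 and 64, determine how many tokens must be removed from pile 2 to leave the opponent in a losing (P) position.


Piles: 51 and 64
Current XOR: 51 XOR 64 = 115 (non-zero, so this is an N-position).
To make the XOR zero, we need to find a move that balances the piles.
For pile 2 (size 64): target = 64 XOR 115 = 51
We reduce pile 2 from 64 to 51.
Tokens removed: 64 - 51 = 13
Verification: 51 XOR 51 = 0

13


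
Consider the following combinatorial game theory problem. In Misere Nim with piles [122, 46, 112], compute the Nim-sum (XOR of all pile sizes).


We need the XOR (exclusive or) of all pile sizes.
After XOR-ing pile 1 (size 122): 0 XOR 122 = 122
After XOR-ing pile 2 (size 46): 122 XOR 46 = 84
After XOR-ing pile 3 (size 112): 84 XOR 112 = 36
The Nim-value of this position is 36.

36


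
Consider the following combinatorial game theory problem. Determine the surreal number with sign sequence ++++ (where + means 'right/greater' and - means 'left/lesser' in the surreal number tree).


Sign expansion: ++++
Rule: track bounds (lo, hi), initially (-inf, +inf). On '+', the current value becomes lo and we move to the simplest number in (value, hi): value + 1 if hi = +inf, otherwise the midpoint (value + hi)/2. On '-', the current value becomes hi and we move to value - 1 if lo = -inf, otherwise the midpoint (lo + value)/2.
Start at 0.
Step 1: sign = +, move right. Bounds: (0, +inf). Value = 1
Step 2: sign = +, move right. Bounds: (1, +inf). Value = 2
Step 3: sign = +, move right. Bounds: (2, +inf). Value = 3
Step 4: sign = +, move right. Bounds: (3, +inf). Value = 4
The surreal number with sign expansion ++++ is 4.

4


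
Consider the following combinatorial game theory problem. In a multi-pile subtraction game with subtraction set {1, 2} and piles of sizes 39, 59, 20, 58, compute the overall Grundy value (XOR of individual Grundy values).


Subtraction set: {1, 2}
For this subtraction set, G(n) = n mod 3 (period = max + 1 = 3).
Pile 1 (size 39): G(39) = 39 mod 3 = 0
Pile 2 (size 59): G(59) = 59 mod 3 = 2
Pile 3 (size 20): G(20) = 20 mod 3 = 2
Pile 4 (size 58): G(58) = 58 mod 3 = 1
Total Grundy value = XOR of all: 0 XOR 2 XOR 2 XOR 1 = 1

1


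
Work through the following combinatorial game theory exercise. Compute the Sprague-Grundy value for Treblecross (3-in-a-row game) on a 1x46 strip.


Treblecross: place X on empty cells; 3-in-a-row wins.
Playing within two cells of an existing X lets the opponent win at once, so sensible play treats the cells i-2..i+2 around each X as dead. The player left with no safe cell loses, so this is a normal-play take-away game on strips of safe cells.
Placing X at cell i (0-indexed) of a strip of k safe cells leaves independent strips of sizes max(0, i-2) and max(0, k-i-3). Hence G(k) = mex{ G(max(0,i-2)) XOR G(max(0,k-i-3)) : 0 <= i < k }, with G(0) = 0.
G(1): splits (0,0):0^0=0 -> mex({0}) = 1
G(2): splits (0,0):0^0=0 -> mex({0}) = 1
G(3): splits (0,0):0^0=0 -> mex({0}) = 1
G(4): splits (0,1):0^1=1 (0,0):0^0=0 -> mex({0, 1}) = 2
G(5): splits (0,2):0^1=1 (0,1):0^1=1 (0,0):0^0=0 -> mex({0, 1}) = 2
G(6) = mex({1}) = 0
G(7) = mex({0, 1, 2}) = 3
G(8) = mex({0, 1, 2}) = 3
G(9) = mex({0, 2}) = 1
G(10) = mex({0, 2, 3}) = 1
G(11) = mex({0, 3}) = 1
G(12) = mex({1, 3}) = 0
G(13) = mex({0, 1, 2, 3}) = 4
G(14) = mex({0, 1, 2}) = 3
G(15) = mex({0, 1, 2}) = 3
G(16) = mex({0, 1, 2, 4}) = 3
G(17) = mex({0, 1, 3, 4}) = 2
G(18) = mex({0, 1, 3, 4}) = 2
G(19) = mex({0, 1, 3, 5}) = 2
G(20) = mex({0, 1, 2, 3, 5}) = 4
G(21) = mex({0, 1, 2, 3, 5}) = 4
G(22) = mex({1, 2, 6}) = 0
G(23) = mex({0, 1, 2, 3, 4, 6}) = 5
G(24) = mex({0, 1, 2, 3, 4}) = 5
G(25) = mex({0, 1, 3, 4, 7}) = 2
G(26) = mex({0, 1, 3, 4, 5, 7}) = 2
G(27) = mex({0, 1, 3, 5}) = 2
G(28) = mex({0, 1, 2, 5}) = 3
G(29) = mex({0, 1, 2, 4, 5, 6}) = 3
G(30) = mex({1, 2, 4, 6}) = 0
G(31) = mex({0, 1, 2, 3, 4, 6}) = 5
G(32) = mex({1, 2, 3, 4, 7}) = 0
G(33) = mex({0, 3, 7}) = 1
G(34) = mex({0, 2, 3, 5, 7}) = 1
G(35) = mex({0, 2, 3, 5, 6}) = 1
G(36) = mex({0, 1, 2, 5, 6}) = 3
G(37) = mex({0, 1, 2, 4, 5, 6}) = 3
G(38) = mex({0, 1, 2, 4}) = 3
G(39) = mex({0, 1, 2, 3, 4, 7}) = 5
G(40) = mex({0, 1, 2, 3, 4, 5, 7}) = 6
G(41) = mex({0, 1, 2, 3, 5, 7}) = 4
G(42) = mex({0, 1, 2, 3, 5, 6, 7}) = 4
G(43) = mex({0, 2, 3, 5, 6}) = 1
G(44) = mex({1, 2, 3, 4, 5, 6}) = 0
G(45) = mex({0, 1, 2, 3, 4, 6, 7}) = 5
G(46) = mex({0, 1, 2, 3, 4, 7}) = 5
Therefore G(46) = 5.

5


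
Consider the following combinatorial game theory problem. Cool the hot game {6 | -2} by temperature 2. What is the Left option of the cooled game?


Original game: {6 | -2} (a switch {a | b} with a > b).
Cooling by t (for t below the temperature (a - b)/2 = 4) taxes each move by t: {a | b} cooled by t is {a - t | b + t}.
Cooling amount: t = 2
Cooled Left option: 6 - 2 = 4
Cooled Right option: -2 + 2 = 0
Cooled game: {4 | 0}
Left option = 4

4


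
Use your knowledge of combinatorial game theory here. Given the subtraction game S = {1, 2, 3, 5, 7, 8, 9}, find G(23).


The subtraction set is S = {1, 2, 3, 5, 7, 8, 9}.
G(k) = mex{ G(k - s) : s in S, s <= k }. We compute iteratively: G(0) = 0.
G(1) = mex({0}) = 1
G(2) = mex({0, 1}) = 2
G(3) = mex({0, 1, 2}) = 3
G(4) = mex({1, 2, 3}) = 0
G(5) = mex({0, 2, 3}) = 1
G(6) = mex({0, 1, 3}) = 2
G(7) = mex({0, 1, 2}) = 3
G(8) = mex({0, 1, 2, 3}) = 4
G(9) = mex({0, 1, 2, 3, 4}) = 5
G(10) = mex({1, 2, 3, 4, 5}) = 0
G(11) = mex({0, 2, 3, 4, 5}) = 1
G(12) = mex({0, 1, 3, 5}) = 2
G(13) = mex({0, 1, 2, 4}) = 3
G(14) = mex({1, 2, 3, 5}) = 0
G(15) = mex({0, 2, 3, 4}) = 1
G(16) = mex({0, 1, 3, 4, 5}) = 2
G(17) = mex({0, 1, 2, 4, 5}) = 3
G(18) = mex({0, 1, 2, 3, 5}) = 4
Observe that G(10)..G(18) = 0, 1, 2, 3, 0, 1, 2, 3, 4 repeats G(0)..G(8) = 0, 1, 2, 3, 0, 1, 2, 3, 4.
For k >= max(S) = 9, G(k) is determined by the previous 9 values G(k-9)..G(k-1); a window of 9 consecutive values has recurred shifted by 10, so by induction G(k + 10) = G(k) for all k >= 0: the sequence is periodic from the start with period 10.
One period: G(0..9) = 0, 1, 2, 3, 0, 1, 2, 3, 4, 5.
23 mod 10 = 3, so G(23) = G(3) = 3.

3


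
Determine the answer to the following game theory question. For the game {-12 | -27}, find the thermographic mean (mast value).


Game = {-12 | -27}, a switch {a | b} with numbers a > b.
Its thermograph has left wall a - t and right wall b + t, which meet at t = (a - b)/2, where both equal (a + b)/2. So the mast (mean value) is at (a + b)/2.
Mean = (-12 + (-27))/2 = -39/2 = -39/2

-39/2


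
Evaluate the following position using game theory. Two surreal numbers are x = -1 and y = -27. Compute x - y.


x = -1, y = -27
x - y = -1 - -27 = 26

26


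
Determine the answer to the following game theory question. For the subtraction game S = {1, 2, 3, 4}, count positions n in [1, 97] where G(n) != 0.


Subtraction set S = {1, 2, 3, 4}, so G(n) = n mod 5.
G(n) = 0 when n is a multiple of 5.
Multiples of 5 in [1, 97]: 19
N-positions (nonzero Grundy) = 97 - 19 = 78

78


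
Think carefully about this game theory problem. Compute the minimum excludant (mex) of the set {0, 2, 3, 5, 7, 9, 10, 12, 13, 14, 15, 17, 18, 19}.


Set = {0, 2, 3, 5, 7, 9, 10, 12, 13, 14, 15, 17, 18, 19}
0 is in the set.
1 is NOT in the set. This is the mex.
mex = 1

1


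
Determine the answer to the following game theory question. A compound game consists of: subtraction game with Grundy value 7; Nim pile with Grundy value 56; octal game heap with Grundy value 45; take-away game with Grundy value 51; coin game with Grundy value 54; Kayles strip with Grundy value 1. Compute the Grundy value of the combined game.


By the Sprague-Grundy theorem, the Grundy value of a sum of games is the XOR of individual Grundy values.
subtraction game: Grundy value = 7. Running XOR: 0 XOR 7 = 7
Nim pile: Grundy value = 56. Running XOR: 7 XOR 56 = 63
octal game heap: Grundy value = 45. Running XOR: 63 XOR 45 = 18
take-away game: Grundy value = 51. Running XOR: 18 XOR 51 = 33
coin game: Grundy value = 54. Running XOR: 33 XOR 54 = 23
Kayles strip: Grundy value = 1. Running XOR: 23 XOR 1 = 22
The combined Grundy value is 22.

22


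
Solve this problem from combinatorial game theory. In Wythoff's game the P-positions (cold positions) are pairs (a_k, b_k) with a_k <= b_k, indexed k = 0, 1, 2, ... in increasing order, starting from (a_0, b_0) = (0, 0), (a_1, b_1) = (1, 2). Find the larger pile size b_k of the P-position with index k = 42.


By Wythoff's theorem, a_k = floor(k * phi) and b_k = floor(k * phi^2) = a_k + k, where phi = (1 + sqrt(5))/2 is the golden ratio.
phi = (1 + sqrt(5))/2 = 1.618034
phi^2 = phi + 1 = 2.618034
k = 42
k * phi^2 = 42 * 2.618034 = 109.957428
b_42 = floor(k * phi^2) = 109 (check: a_42 + k = 67 + 42 = 109)

109


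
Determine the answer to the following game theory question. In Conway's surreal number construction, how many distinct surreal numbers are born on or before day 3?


Day 0: {|} = 0 is born. Count = 1.
Day n: the number of surreal numbers born by day n is 2^(n+1) - 1.
By day 0: 2^1 - 1 = 1
By day 1: 2^2 - 1 = 3
By day 2: 2^3 - 1 = 7
By day 3: 2^4 - 1 = 15
By day 3: 15 surreal numbers.

15


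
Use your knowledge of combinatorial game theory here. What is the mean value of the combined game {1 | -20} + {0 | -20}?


G1 = {1 | -20}, G2 = {0 | -20}
Each is a switch {a | b} with numbers a > b; its mean value is (a + b)/2, and mean value is additive over game sums: m(G1 + G2) = m(G1) + m(G2).
Mean of G1 = (1 + (-20))/2 = -19/2 = -19/2
Mean of G2 = (0 + (-20))/2 = -20/2 = -10
Mean of G1 + G2 = -19/2 + -10 = -39/2

-39/2


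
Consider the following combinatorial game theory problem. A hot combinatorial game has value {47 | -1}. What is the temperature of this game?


The game is {47 | -1}, a switch {a | b} with numbers a > b.
Cooling {a | b} by t gives {a - t | b + t}, which stops being hot when a - t = b + t, i.e. at t = (a - b)/2. So the temperature of a switch is (a - b)/2.
Temperature = (Left option - Right option) / 2
= (47 - (-1)) / 2
= 48 / 2
= 24

24


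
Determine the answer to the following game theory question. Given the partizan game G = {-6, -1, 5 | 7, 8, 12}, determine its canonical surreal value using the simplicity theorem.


Left options: {-6, -1, 5}, max = 5
Right options: {7, 8, 12}, min = 7
All options are numbers and max(Left) < min(Right), so by the simplicity theorem the value is the simplest (earliest-born) number strictly between 5 and 7.
The only integer strictly between 5 and 7 is 6.
No non-integer in the interval can be simpler: if x is a non-integer in the interval, then floor(x) or ceil(x) also lies in the interval (the interval contains an integer), and both are proper prefixes of x's sign expansion, i.e. born earlier. So the game value is 6.
Game value = 6

6


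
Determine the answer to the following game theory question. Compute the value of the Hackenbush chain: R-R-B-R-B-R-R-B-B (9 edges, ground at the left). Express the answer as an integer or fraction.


Edges (from ground): R-R-B-R-B-R-R-B-B
By Berlekamp's sign-expansion rule, a Blue-Red Hackenbush stalk has the value of the surreal number whose sign sequence is the edge sequence with B -> + and R -> -.
Sign sequence: --+-+--++
Trace the sign expansion in the surreal number tree, starting from 0:
Edge 1: R (sign -) -> bounds (-inf, 0), value = -1
Edge 2: R (sign -) -> bounds (-inf, -1), value = -2
Edge 3: B (sign +) -> bounds (-2, -1), value = -3/2
Edge 4: R (sign -) -> bounds (-2, -3/2), value = -7/4
Edge 5: B (sign +) -> bounds (-7/4, -3/2), value = -13/8
Edge 6: R (sign -) -> bounds (-7/4, -13/8), value = -27/16
Edge 7: R (sign -) -> bounds (-7/4, -27/16), value = -55/32
Edge 8: B (sign +) -> bounds (-55/32, -27/16), value = -109/64
Edge 9: B (sign +) -> bounds (-109/64, -27/16), value = -217/128
Game value = -217/128

-217/128


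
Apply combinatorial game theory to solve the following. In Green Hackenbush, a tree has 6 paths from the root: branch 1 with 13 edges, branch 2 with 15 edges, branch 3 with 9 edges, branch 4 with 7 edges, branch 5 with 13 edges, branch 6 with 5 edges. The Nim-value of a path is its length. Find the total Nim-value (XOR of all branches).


The tree has 6 branches from the ground vertex.
In Green Hackenbush, the Nim-value of a simple path of length k is k.
Branch 1: length 13, Nim-value = 13
Branch 2: length 15, Nim-value = 15
Branch 3: length 9, Nim-value = 9
Branch 4: length 7, Nim-value = 7
Branch 5: length 13, Nim-value = 13
Branch 6: length 5, Nim-value = 5
Total Nim-value = XOR of all branch values:
0 XOR 13 = 13
13 XOR 15 = 2
2 XOR 9 = 11
11 XOR 7 = 12
12 XOR 13 = 1
1 XOR 5 = 4
Nim-value of the tree = 4

4


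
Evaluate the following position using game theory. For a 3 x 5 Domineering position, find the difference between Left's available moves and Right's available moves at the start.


Board is 3 x 5 (rows x cols).
Left (vertical) placements: (rows-1) * cols = 2 * 5 = 10
Right (horizontal) placements: rows * (cols-1) = 3 * 4 = 12
Advantage = Left - Right = 10 - 12 = -2

-2
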